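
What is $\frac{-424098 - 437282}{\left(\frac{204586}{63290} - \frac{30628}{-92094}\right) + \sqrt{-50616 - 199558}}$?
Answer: $- \frac{6520459338422179612304700}{531223302617144736939751} + \frac{1828974563233995986230500 i \sqrt{250174}}{531223302617144736939751} \approx -12.274 + 1722.1 i$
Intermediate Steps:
$\frac{-424098 - 437282}{\left(\frac{204586}{63290} - \frac{30628}{-92094}\right) + \sqrt{-50616 - 199558}} = - \frac{861380}{\left(204586 \cdot \frac{1}{63290} - - \frac{15314}{46047}\right) + \sqrt{-250174}} = - \frac{861380}{\left(\frac{102293}{31645} + \frac{15314}{46047}\right) + i \sqrt{250174}} = - \frac{861380}{\frac{5194897301}{1457157315} + i \sqrt{250174}}$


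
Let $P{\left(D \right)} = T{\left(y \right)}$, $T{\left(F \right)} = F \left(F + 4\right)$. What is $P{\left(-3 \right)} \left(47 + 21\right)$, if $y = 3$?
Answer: $1428$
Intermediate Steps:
$T{\left(F \right)} = F \left(4 + F\right)$
$P{\left(D \right)} = 21$ ($P{\left(D \right)} = 3 \left(4 + 3\right) = 3 \cdot 7 = 21$)
$P{\left(-3 \right)} \left(47 + 21\right) = 21 \left(47 + 21\right) = 21 \cdot 68 = 1428$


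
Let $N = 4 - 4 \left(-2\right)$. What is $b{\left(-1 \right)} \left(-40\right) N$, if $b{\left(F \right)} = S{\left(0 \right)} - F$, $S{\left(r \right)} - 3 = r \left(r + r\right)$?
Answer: $-1920$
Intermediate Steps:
$S{\left(r \right)} = 3 + 2 r^{2}$ ($S{\left(r \right)} = 3 + r \left(r + r\right) = 3 + r 2 r = 3 + 2 r^{2}$)
$b{\left(F \right)} = 3 - F$ ($b{\left(F \right)} = \left(3 + 2 \cdot 0^{2}\right) - F = \left(3 + 2 \cdot 0\right) - F = \left(3 + 0\right) - F = 3 - F$)
$N = 12$ ($N = 4 - -8 = 4 + 8 = 12$)
$b{\left(-1 \right)} \left(-40\right) N = \left(3 - -1\right) \left(-40\right) 12 = \left(3 + 1\right) \left(-40\right) 12 = 4 \left(-40\right) 12 = \left(-160\right) 12 = -1920$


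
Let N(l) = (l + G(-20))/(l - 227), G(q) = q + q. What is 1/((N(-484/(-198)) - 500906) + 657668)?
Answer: 2021/316816340 ≈ 6.3791e-6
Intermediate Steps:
G(q) = 2*q
N(l) = (-40 + l)/(-227 + l) (N(l) = (l + 2*(-20))/(l - 227) = (l - 40)/(-227 + l) = (-40 + l)/(-227 + l))
1/((N(-484/(-198)) - 500906) + 657668) = 1/(((-40 - 484/(-198))/(-227 - 484/(-198)) - 500906) + 657668) = 1/(((-40 - 484*(-1/198))/(-227 - 484*(-1/198)) - 500906) + 657668) = 1/(((-40 + 22/9)/(-227 + 22/9) - 500906) + 657668) = 1/((-338/9/(-2021/9) - 500906) + 657668) = 1/((-9/2021*(-338/9) - 500906) + 657668) = 1/((338/2021 - 500906) + 657668) = 1/(-1012330688/2021 + 657668) = 1/(316816340/2021) = 2021/316816340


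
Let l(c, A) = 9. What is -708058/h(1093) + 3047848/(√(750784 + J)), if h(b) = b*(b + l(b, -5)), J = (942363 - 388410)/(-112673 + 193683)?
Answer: -354029/602243 + 3047848*√4927155044890930/60821565793 ≈ 3516.9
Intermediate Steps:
J = 553953/81010 ≈ 6.8381
h(b) = b*(9 + b) (h(b) = b*(b + 9) = b*(9 + b))
-708058/h(1093) + 3047848/(√(750784 + J)) = -708058*1/(1093*(9 + 1093)) + 3047848/(√(750784 + 553953/81010)) = -708058/(1093*1102) + 3047848/(√(60821565793/81010)) = -708058/1204486 + 3047848/((√4927155044890930/81010)) = -708058*1/1204486 + 3047848*(√4927155044890930/60821565793) = -354029/602243 + 3047848*√4927155044890930/60821565793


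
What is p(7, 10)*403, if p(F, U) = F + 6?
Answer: 5239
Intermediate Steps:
p(F, U) = 6 + F
p(7, 10)*403 = (6 + 7)*403 = 13*403 = 5239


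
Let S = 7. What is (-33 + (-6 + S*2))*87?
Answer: -2175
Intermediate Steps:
(-33 + (-6 + S*2))*87 = (-33 + (-6 + 7*2))*87 = (-33 + (-6 + 14))*87 = (-33 + 8)*87 = -25*87 = -2175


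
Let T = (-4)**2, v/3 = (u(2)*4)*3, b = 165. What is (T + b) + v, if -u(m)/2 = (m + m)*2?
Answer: -395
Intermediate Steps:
u(m) = -8*m (u(m) = -2*(m + m)*2 = -2*2*m*2 = -8*m)
v = -576 (v = 3*((-8*2*4)*3) = 3*(-16*4*3) = 3*(-64*3) = 3*(-192) = -576)
T = 16
(T + b) + v = (16 + 165) - 576 = 181 - 576 = -395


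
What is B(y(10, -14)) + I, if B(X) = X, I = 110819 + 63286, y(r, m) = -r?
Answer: 174095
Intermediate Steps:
I = 174105
B(y(10, -14)) + I = -1*10 + 174105 = -10 + 174105 = 174095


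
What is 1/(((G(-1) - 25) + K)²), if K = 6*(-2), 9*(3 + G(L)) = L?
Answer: 81/130321 ≈ 0.00062154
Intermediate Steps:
G(L) = -3 + L/9
K = -12
1/(((G(-1) - 25) + K)²) = 1/((((-3 + (⅑)*(-1)) - 25) - 12)²) = 1/((((-3 - ⅑) - 25) - 12)²) = 1/(((-28/9 - 25) - 12)²) = 1/((-253/9 - 12)²) = 1/((-361/9)²) = 1/(130321/81) = 81/130321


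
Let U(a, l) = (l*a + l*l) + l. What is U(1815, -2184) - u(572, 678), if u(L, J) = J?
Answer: 803034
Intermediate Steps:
U(a, l) = l + l² + a*l (U(a, l) = (a*l + l²) + l = (l² + a*l) + l = l + l² + a*l)
U(1815, -2184) - u(572, 678) = -2184*(1 + 1815 - 2184) - 1*678 = -2184*(-368) - 678 = 803712 - 678 = 803034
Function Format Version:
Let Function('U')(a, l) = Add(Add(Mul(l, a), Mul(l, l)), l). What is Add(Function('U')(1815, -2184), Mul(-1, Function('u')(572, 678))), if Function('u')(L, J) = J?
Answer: 803034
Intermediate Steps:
Function('U')(a, l) = Add(l, Pow(l, 2), Mul(a, l)) (Function('U')(a, l) = Add(Add(Mul(a, l), Pow(l, 2)), l) = Add(Add(Pow(l, 2), Mul(a, l)), l) = Add(l, Pow(l, 2), Mul(a, l)))
Add(Function('U')(1815, -2184), Mul(-1, Function('u')(572, 678))) = Add(Mul(-2184, Add(1, 1815, -2184)), Mul(-1, 678)) = Add(Mul(-2184, -368), -678) = Add(803712, -678) = 803034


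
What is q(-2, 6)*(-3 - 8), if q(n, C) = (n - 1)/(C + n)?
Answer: 33/4 ≈ 8.2500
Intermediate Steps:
q(n, C) = (-1 + n)/(C + n)
q(-2, 6)*(-3 - 8) = ((-1 - 2)/(6 - 2))*(-3 - 8) = (-3/4)*(-11) = ((¼)*(-3))*(-11) = -¾*(-11) = 33/4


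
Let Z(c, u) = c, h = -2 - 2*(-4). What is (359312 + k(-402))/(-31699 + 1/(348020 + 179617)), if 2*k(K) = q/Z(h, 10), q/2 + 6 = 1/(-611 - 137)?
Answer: -3683380829509/324953839376 ≈ -11.335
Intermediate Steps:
h = 6 (h = -2 + 8 = 6)
q = -4489/374 (q = -12 + 2/(-611 - 137) = -12 + 2/(-748) = -12 + 2*(-1/748) = -12 - 1/374 = -4489/374 ≈ -12.003)
k(K) = -4489/4488 (k(K) = (-4489/374/6)/2 = (-4489/374*1/6)/2 = (1/2)*(-4489/2244) = -4489/4488)
(359312 + k(-402))/(-31699 + 1/(348020 + 179617)) = (359312 - 4489/4488)/(-31699 + 1/(348020 + 179617)) = 1612587767/(4488*(-31699 + 1/527637)) = 1612587767/(4488*(-16725565262/527637)) = (1612587767/4488)*(-527637/16725565262) = -3683380829509/324953839376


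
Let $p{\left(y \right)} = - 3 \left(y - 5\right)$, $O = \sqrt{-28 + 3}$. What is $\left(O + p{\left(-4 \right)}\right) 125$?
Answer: $3375 + 625 i \approx 3375.0 + 625.0 i$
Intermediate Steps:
$O = 5 i$ ($O = \sqrt{-25} = 5 i \approx 5.0 i$)
$p{\left(y \right)} = 15 - 3 y$ ($p{\left(y \right)} = - 3 \left(-5 + y\right) = 15 - 3 y$)
$\left(O + p{\left(-4 \right)}\right) 125 = \left(5 i + \left(15 - -12\right)\right) 125 = \left(5 i + \left(15 + 12\right)\right) 125 = \left(5 i + 27\right) 125 = \left(27 + 5 i\right) 125 = 3375 + 625 i$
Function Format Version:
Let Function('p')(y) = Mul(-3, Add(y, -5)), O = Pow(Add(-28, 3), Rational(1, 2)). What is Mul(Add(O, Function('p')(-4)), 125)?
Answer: Add(3375, Mul(625, I)) ≈ Add(3375.0, Mul(625.00, I))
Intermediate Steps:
O = Mul(5, I) (O = Pow(-25, Rational(1, 2)) = Mul(5, I) ≈ Mul(5.0000, I))
Function('p')(y) = Add(15, Mul(-3, y)) (Function('p')(y) = Mul(-3, Add(-5, y)) = Add(15, Mul(-3, y)))
Mul(Add(O, Function('p')(-4)), 125) = Mul(Add(Mul(5, I), Add(15, Mul(-3, -4))), 125) = Mul(Add(Mul(5, I), Add(15, 12)), 125) = Mul(Add(Mul(5, I), 27), 125) = Mul(Add(27, Mul(5, I)), 125) = Add(3375, Mul(625, I))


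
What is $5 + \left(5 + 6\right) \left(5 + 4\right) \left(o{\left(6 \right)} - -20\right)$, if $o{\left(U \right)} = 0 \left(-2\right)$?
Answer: $1985$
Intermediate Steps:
$o{\left(U \right)} = 0$
$5 + \left(5 + 6\right) \left(5 + 4\right) \left(o{\left(6 \right)} - -20\right) = 5 + \left(5 + 6\right) \left(5 + 4\right) \left(0 - -20\right) = 5 + 11 \cdot 9 \left(0 + 20\right) = 5 + 99 \cdot 20 = 5 + 1980 = 1985$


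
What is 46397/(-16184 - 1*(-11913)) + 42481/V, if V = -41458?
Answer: -2104963177/177067118 ≈ -11.888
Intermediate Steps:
46397/(-16184 - 1*(-11913)) + 42481/V = 46397/(-16184 - 1*(-11913)) + 42481/(-41458) = 46397/(-16184 + 11913) + 42481*(-1/41458) = 46397/(-4271) - 42481/41458 = 46397*(-1/4271) - 42481/41458 = -46397/4271 - 42481/41458 = -2104963177/177067118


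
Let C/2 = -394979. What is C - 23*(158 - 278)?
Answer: -787198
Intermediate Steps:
C = -789958 (C = 2*(-394979) = -789958)
C - 23*(158 - 278) = -789958 - 23*(158 - 278) = -789958 - 23*(-120) = -789958 - 1*(-2760) = -789958 + 2760 = -787198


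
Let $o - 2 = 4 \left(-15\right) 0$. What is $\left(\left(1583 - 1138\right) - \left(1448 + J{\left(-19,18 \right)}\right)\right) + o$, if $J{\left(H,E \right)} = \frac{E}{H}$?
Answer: $- \frac{19001}{19} \approx -1000.1$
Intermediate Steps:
$o = 2$ ($o = 2 + 4 \left(-15\right) 0 = 2 - 0 = 2 + 0 = 2$)
$\left(\left(1583 - 1138\right) - \left(1448 + J{\left(-19,18 \right)}\right)\right) + o = \left(\left(1583 - 1138\right) - \left(1448 + \frac{18}{-19}\right)\right) + 2 = \left(445 - \left(1448 + 18 \left(- \frac{1}{19}\right)\right)\right) + 2 = \left(445 - \frac{27494}{19}\right) + 2 = - \frac{19039}{19} + 2 = - \frac{19001}{19}$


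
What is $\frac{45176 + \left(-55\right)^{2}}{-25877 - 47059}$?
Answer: $- \frac{16067}{24312} \approx -0.66087$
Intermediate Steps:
$\frac{45176 + \left(-55\right)^{2}}{-25877 - 47059} = \frac{45176 + 3025}{-72936} = 48201 \left(- \frac{1}{72936}\right) = - \frac{16067}{24312}$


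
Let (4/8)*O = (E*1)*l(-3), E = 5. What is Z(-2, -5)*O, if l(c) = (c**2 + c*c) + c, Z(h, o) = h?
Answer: -300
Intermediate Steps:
l(c) = c + 2*c**2 (l(c) = (c**2 + c**2) + c = 2*c**2 + c = c + 2*c**2)
O = 150 (O = 2*((5*1)*(-3*(1 + 2*(-3)))) = 2*(5*(-3*(1 - 6))) = 2*(5*(-3*(-5))) = 2*(5*15) = 2*75 = 150)
Z(-2, -5)*O = -2*150 = -300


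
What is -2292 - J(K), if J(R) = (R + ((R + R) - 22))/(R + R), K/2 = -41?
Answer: -94039/41 ≈ -2293.6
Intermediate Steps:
K = -82 (K = 2*(-41) = -82)
J(R) = (-22 + 3*R)/(2*R) (J(R) = (R + (2*R - 22))/((2*R)) = (R + (-22 + 2*R))*(1/(2*R)) = (-22 + 3*R)*(1/(2*R)) = (-22 + 3*R)/(2*R))
-2292 - J(K) = -2292 - (3/2 - 11/(-82)) = -2292 - (3/2 - 11*(-1/82)) = -2292 - (3/2 + 11/82) = -2292 - 1*67/41 = -2292 - 67/41 = -94039/41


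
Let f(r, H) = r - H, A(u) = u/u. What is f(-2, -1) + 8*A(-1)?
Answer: 7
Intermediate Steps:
A(u) = 1
f(-2, -1) + 8*A(-1) = (-2 - 1*(-1)) + 8*1 = (-2 + 1) + 8 = -1 + 8 = 7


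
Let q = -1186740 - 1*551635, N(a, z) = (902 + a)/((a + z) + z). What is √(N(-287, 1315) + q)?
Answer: I*√1060340793270/781 ≈ 1318.5*I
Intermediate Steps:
N(a, z) = (902 + a)/(a + 2*z)
q = -1738375 (q = -1186740 - 551635 = -1738375)
√(N(-287, 1315) + q) = √((902 - 287)/(-287 + 2*1315) - 1738375) = √(615/(-287 + 2630) - 1738375) = √(615/2343 - 1738375) = √((1/2343)*615 - 1738375) = √(205/781 - 1738375) = √(-1357670670/781) = I*√1060340793270/781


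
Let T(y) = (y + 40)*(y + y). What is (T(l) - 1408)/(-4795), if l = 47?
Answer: -1354/959 ≈ -1.4119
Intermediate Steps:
T(y) = 2*y*(40 + y) (T(y) = (40 + y)*(2*y) = 2*y*(40 + y))
(T(l) - 1408)/(-4795) = (2*47*(40 + 47) - 1408)/(-4795) = (2*47*87 - 1408)*(-1/4795) = (8178 - 1408)*(-1/4795) = 6770*(-1/4795) = -1354/959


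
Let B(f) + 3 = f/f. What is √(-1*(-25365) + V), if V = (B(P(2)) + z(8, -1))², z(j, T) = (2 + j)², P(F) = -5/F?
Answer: 187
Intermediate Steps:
B(f) = -2 (B(f) = -3 + f/f = -3 + 1 = -2)
V = 9604 (V = (-2 + (2 + 8)²)² = (-2 + 10²)² = (-2 + 100)² = 98² = 9604)
√(-1*(-25365) + V) = √(-1*(-25365) + 9604) = √(25365 + 9604) = √34969 = 187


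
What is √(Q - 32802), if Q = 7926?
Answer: 6*I*√691 ≈ 157.72*I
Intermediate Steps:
√(Q - 32802) = √(7926 - 32802) = √(-24876) = 6*I*√691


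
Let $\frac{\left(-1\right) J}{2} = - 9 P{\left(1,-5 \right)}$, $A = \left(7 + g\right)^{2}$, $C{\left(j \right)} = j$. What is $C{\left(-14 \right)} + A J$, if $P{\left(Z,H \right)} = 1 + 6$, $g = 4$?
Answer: $15232$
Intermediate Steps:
$P{\left(Z,H \right)} = 7$
$A = 121$ ($A = \left(7 + 4\right)^{2} = 11^{2} = 121$)
$J = 126$ ($J = - 2 \left(\left(-9\right) 7\right) = \left(-2\right) \left(-63\right) = 126$)
$C{\left(-14 \right)} + A J = -14 + 121 \cdot 126 = -14 + 15246 = 15232$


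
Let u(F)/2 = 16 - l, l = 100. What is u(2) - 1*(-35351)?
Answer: 35183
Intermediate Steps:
u(F) = -168 (u(F) = 2*(16 - 1*100) = 2*(16 - 100) = 2*(-84) = -168)
u(2) - 1*(-35351) = -168 - 1*(-35351) = -168 + 35351 = 35183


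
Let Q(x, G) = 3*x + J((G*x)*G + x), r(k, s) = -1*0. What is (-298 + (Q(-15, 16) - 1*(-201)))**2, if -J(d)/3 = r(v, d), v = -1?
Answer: 20164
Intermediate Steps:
r(k, s) = 0
J(d) = 0 (J(d) = -3*0 = 0)
Q(x, G) = 3*x (Q(x, G) = 3*x + 0 = 3*x)
(-298 + (Q(-15, 16) - 1*(-201)))**2 = (-298 + (3*(-15) - 1*(-201)))**2 = (-298 + (-45 + 201))**2 = (-298 + 156)**2 = (-142)**2 = 20164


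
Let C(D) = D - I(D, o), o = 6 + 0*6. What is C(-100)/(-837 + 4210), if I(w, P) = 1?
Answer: -101/3373 ≈ -0.029944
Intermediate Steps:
o = 6 (o = 6 + 0 = 6)
C(D) = -1 + D (C(D) = D - 1*1 = D - 1 = -1 + D)
C(-100)/(-837 + 4210) = (-1 - 100)/(-837 + 4210) = -101/3373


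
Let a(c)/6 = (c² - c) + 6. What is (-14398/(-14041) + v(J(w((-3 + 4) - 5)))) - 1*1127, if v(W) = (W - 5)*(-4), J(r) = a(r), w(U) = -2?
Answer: -19572797/14041 ≈ -1394.0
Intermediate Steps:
a(c) = 36 - 6*c + 6*c² (a(c) = 6*((c² - c) + 6) = 6*(6 + c² - c) = 36 - 6*c + 6*c²)
J(r) = 36 - 6*r + 6*r²
v(W) = 20 - 4*W (v(W) = (-5 + W)*(-4) = 20 - 4*W)
(-14398/(-14041) + v(J(w((-3 + 4) - 5)))) - 1*1127 = (-14398/(-14041) + (20 - 4*(36 - 6*(-2) + 6*(-2)²))) - 1*1127 = (-14398*(-1/14041) + (20 - 4*(36 + 12 + 6*4))) - 1127 = (14398/14041 + (20 - 4*(36 + 12 + 24))) - 1127 = (14398/14041 + (20 - 4*72)) - 1127 = (14398/14041 + (20 - 288)) - 1127 = (14398/14041 - 268) - 1127 = -3748590/14041 - 1127 = -19572797/14041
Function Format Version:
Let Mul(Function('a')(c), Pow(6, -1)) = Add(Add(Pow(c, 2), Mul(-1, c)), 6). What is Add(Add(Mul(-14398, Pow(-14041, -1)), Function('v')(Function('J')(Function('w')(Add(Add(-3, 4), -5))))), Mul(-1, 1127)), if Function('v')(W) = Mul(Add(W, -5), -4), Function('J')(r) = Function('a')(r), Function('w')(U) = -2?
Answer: Rational(-19572797, 14041) ≈ -1394.0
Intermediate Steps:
Function('a')(c) = Add(36, Mul(-6, c), Mul(6, Pow(c, 2))) (Function('a')(c) = Mul(6, Add(Add(Pow(c, 2), Mul(-1, c)), 6)) = Mul(6, Add(6, Pow(c, 2), Mul(-1, c))) = Add(36, Mul(-6, c), Mul(6, Pow(c, 2))))
Function('J')(r) = Add(36, Mul(-6, r), Mul(6, Pow(r, 2)))
Function('v')(W) = Add(20, Mul(-4, W)) (Function('v')(W) = Mul(Add(-5, W), -4) = Add(20, Mul(-4, W)))
Add(Add(Mul(-14398, Pow(-14041, -1)), Function('v')(Function('J')(Function('w')(Add(Add(-3, 4), -5))))), Mul(-1, 1127)) = Add(Add(Mul(-14398, Pow(-14041, -1)), Add(20, Mul(-4, Add(36, Mul(-6, -2), Mul(6, Pow(-2, 2)))))), Mul(-1, 1127)) = Add(Add(Mul(-14398, Rational(-1, 14041)), Add(20, Mul(-4, Add(36, 12, Mul(6, 4))))), -1127) = Add(Add(Rational(14398, 14041), Add(20, Mul(-4, Add(36, 12, 24)))), -1127) = Add(Add(Rational(14398, 14041), Add(20, Mul(-4, 72))), -1127) = Add(Add(Rational(14398, 14041), Add(20, -288)), -1127) = Add(Add(Rational(14398, 14041), -268), -1127) = Add(Rational(-3748590, 14041), -1127) = Rational(-19572797, 14041)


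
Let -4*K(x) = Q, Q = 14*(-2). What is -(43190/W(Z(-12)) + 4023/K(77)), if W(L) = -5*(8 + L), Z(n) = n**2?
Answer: -275515/532 ≈ -517.89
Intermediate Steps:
Q = -28
W(L) = -40 - 5*L
K(x) = 7 (K(x) = -1/4*(-28) = 7)
-(43190/W(Z(-12)) + 4023/K(77)) = -(43190/(-40 - 5*(-12)**2) + 4023/7) = -(43190/(-40 - 5*144) + 4023*(1/7)) = -(43190/(-40 - 720) + 4023/7) = -(43190/(-760) + 4023/7) = -(43190*(-1/760) + 4023/7) = -(-4319/76 + 4023/7) = -1*275515/532 = -275515/532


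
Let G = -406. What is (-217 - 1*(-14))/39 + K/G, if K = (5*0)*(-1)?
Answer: -203/39 ≈ -5.2051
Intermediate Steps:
K = 0 (K = 0*(-1) = 0)
(-217 - 1*(-14))/39 + K/G = (-217 - 1*(-14))/39 + 0/(-406) = (-217 + 14)*(1/39) + 0*(-1/406) = -203*1/39 + 0 = -203/39 + 0 = -203/39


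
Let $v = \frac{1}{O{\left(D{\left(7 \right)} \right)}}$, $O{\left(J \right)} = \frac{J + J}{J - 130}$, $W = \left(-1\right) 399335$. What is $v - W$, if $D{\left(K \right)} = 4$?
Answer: $\frac{1597277}{4} \approx 3.9932 \cdot 10^{5}$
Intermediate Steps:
$W = -399335$
$O{\left(J \right)} = \frac{2 J}{-130 + J}$
$v = - \frac{63}{4}$ ($v = \frac{1}{2 \cdot 4 \frac{1}{-130 + 4}} = \frac{1}{2 \cdot 4 \frac{1}{-126}} = \frac{1}{2 \cdot 4 \left(- \frac{1}{126}\right)} = \frac{1}{- \frac{4}{63}} = - \frac{63}{4} \approx -15.75$)
$v - W = - \frac{63}{4} - -399335 = - \frac{63}{4} + 399335 = \frac{1597277}{4}$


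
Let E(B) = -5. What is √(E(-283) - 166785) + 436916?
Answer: 436916 + I*√166790 ≈ 4.3692e+5 + 408.4*I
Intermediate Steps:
√(E(-283) - 166785) + 436916 = √(-5 - 166785) + 436916 = √(-166790) + 436916 = I*√166790 + 436916 = 436916 + I*√166790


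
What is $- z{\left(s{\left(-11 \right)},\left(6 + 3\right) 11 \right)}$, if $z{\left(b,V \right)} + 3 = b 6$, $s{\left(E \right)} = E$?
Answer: $69$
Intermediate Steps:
$z{\left(b,V \right)} = -3 + 6 b$ ($z{\left(b,V \right)} = -3 + b 6 = -3 + 6 b$)
$- z{\left(s{\left(-11 \right)},\left(6 + 3\right) 11 \right)} = - (-3 + 6 \left(-11\right)) = - (-3 - 66) = \left(-1\right) \left(-69\right) = 69$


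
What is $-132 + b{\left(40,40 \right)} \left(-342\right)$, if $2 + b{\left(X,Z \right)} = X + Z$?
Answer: $-26808$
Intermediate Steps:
$b{\left(X,Z \right)} = -2 + X + Z$ ($b{\left(X,Z \right)} = -2 + \left(X + Z\right) = -2 + X + Z$)
$-132 + b{\left(40,40 \right)} \left(-342\right) = -132 + \left(-2 + 40 + 40\right) \left(-342\right) = -132 + 78 \left(-342\right) = -132 - 26676 = -26808$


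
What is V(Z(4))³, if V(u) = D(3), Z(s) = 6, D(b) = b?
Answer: 27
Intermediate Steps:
V(u) = 3
V(Z(4))³ = 3³ = 27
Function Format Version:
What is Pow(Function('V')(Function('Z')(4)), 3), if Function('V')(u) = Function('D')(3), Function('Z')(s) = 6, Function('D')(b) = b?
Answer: 27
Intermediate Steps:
Function('V')(u) = 3
Pow(Function('V')(Function('Z')(4)), 3) = Pow(3, 3) = 27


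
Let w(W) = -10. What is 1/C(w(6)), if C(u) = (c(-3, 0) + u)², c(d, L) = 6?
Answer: 1/16 ≈ 0.062500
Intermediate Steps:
C(u) = (6 + u)²
1/C(w(6)) = 1/((6 - 10)²) = 1/((-4)²) = 1/16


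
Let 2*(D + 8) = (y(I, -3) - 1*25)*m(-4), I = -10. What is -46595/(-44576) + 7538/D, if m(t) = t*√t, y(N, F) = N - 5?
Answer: -23317141/17874976 - 18845*I/401 ≈ -1.3045 - 46.995*I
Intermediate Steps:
y(N, F) = -5 + N
m(t) = t^(3/2)
D = -8 + 160*I (D = -8 + (((-5 - 10) - 1*25)*(-4)^(3/2))/2 = -8 + ((-15 - 25)*(-8*I))/2 = -8 + (-(-320)*I)/2 = -8 + (320*I)/2 = -8 + 160*I ≈ -8.0 + 160.0*I)
-46595/(-44576) + 7538/D = -46595/(-44576) + 7538/(-8 + 160*I) = -46595*(-1/44576) + 7538*((-8 - 160*I)/25664) = 46595/44576 + 3769*(-8 - 160*I)/12832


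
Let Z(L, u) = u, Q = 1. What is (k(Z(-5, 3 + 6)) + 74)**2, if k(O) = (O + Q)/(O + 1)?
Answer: 5625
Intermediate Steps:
k(O) = 1 (k(O) = (O + 1)/(O + 1) = (1 + O)/(1 + O) = 1)
(k(Z(-5, 3 + 6)) + 74)**2 = (1 + 74)**2 = 75**2 = 5625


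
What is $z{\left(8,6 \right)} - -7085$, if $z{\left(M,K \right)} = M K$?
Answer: $7133$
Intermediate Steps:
$z{\left(M,K \right)} = K M$
$z{\left(8,6 \right)} - -7085 = 6 \cdot 8 - -7085 = 48 + 7085 = 7133$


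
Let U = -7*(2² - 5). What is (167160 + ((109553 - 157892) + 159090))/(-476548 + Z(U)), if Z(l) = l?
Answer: -30879/52949 ≈ -0.58318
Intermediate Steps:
U = 7 (U = -7*(4 - 5) = -7*(-1) = 7)
(167160 + ((109553 - 157892) + 159090))/(-476548 + Z(U)) = (167160 + ((109553 - 157892) + 159090))/(-476548 + 7) = (167160 + (-48339 + 159090))/(-476541) = (167160 + 110751)*(-1/476541) = 277911*(-1/476541) = -30879/52949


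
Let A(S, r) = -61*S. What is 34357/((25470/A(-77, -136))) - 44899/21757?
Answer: 3509888577023/554150790 ≈ 6333.8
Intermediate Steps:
34357/((25470/A(-77, -136))) - 44899/21757 = 34357/((25470/((-61*(-77))))) - 44899/21757 = 34357/((25470/4697)) - 44899*1/21757 = 34357/((25470*(1/4697))) - 44899/21757 = 34357/(25470/4697) - 44899/21757 = 34357*(4697/25470) - 44899/21757 = 161374829/25470 - 44899/21757 = 3509888577023/554150790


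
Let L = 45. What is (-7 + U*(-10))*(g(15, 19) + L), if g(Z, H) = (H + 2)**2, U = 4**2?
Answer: -81162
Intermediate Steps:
U = 16
g(Z, H) = (2 + H)**2
(-7 + U*(-10))*(g(15, 19) + L) = (-7 + 16*(-10))*((2 + 19)**2 + 45) = (-7 - 160)*(21**2 + 45) = -167*(441 + 45) = -167*486 = -81162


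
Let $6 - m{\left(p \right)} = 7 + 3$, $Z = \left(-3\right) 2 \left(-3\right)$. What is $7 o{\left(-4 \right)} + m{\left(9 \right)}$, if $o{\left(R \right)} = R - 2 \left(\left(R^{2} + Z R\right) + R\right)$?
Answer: $808$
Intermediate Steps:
$Z = 18$ ($Z = \left(-6\right) \left(-3\right) = 18$)
$m{\left(p \right)} = -4$ ($m{\left(p \right)} = 6 - \left(7 + 3\right) = 6 - 10 = -4$)
$o{\left(R \right)} = - 37 R - 2 R^{2}$ ($o{\left(R \right)} = R - 2 \left(\left(R^{2} + 18 R\right) + R\right) = R - 2 \left(R^{2} + 19 R\right) = R - \left(2 R^{2} + 38 R\right) = - 37 R - 2 R^{2}$)
$7 o{\left(-4 \right)} + m{\left(9 \right)} = 7 \left(\left(-1\right) \left(-4\right) \left(37 + 2 \left(-4\right)\right)\right) - 4 = 7 \left(\left(-1\right) \left(-4\right) \left(37 - 8\right)\right) - 4 = 7 \left(\left(-1\right) \left(-4\right) 29\right) - 4 = 7 \cdot 116 - 4 = 812 - 4 = 808$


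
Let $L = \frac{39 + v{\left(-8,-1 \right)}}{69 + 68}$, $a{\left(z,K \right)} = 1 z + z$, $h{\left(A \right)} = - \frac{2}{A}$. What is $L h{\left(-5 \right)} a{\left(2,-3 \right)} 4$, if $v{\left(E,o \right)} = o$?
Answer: $\frac{1216}{685} \approx 1.7752$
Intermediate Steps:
$a{\left(z,K \right)} = 2 z$ ($a{\left(z,K \right)} = z + z = 2 z$)
$L = \frac{38}{137}$ ($L = \frac{39 - 1}{69 + 68} = \frac{38}{137} \approx 0.27737$)
$L h{\left(-5 \right)} a{\left(2,-3 \right)} 4 = \frac{38 - \frac{2}{-5} \cdot 2 \cdot 2 \cdot 4}{137} = \frac{38 \left(-2\right) \left(- \frac{1}{5}\right) 4 \cdot 4}{137} = \frac{38 \cdot \frac{2}{5} \cdot 4 \cdot 4}{137} = \frac{38 \cdot \frac{8}{5} \cdot 4}{137} = \frac{38}{137} \cdot \frac{32}{5} = \frac{1216}{685}$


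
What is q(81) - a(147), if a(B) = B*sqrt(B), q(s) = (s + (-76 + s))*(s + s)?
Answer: 13932 - 1029*sqrt(3) ≈ 12150.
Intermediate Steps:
q(s) = 2*s*(-76 + 2*s) (q(s) = (-76 + 2*s)*(2*s) = 2*s*(-76 + 2*s))
a(B) = B**(3/2)
q(81) - a(147) = 4*81*(-38 + 81) - 147**(3/2) = 4*81*43 - 1029*sqrt(3) = 13932 - 1029*sqrt(3)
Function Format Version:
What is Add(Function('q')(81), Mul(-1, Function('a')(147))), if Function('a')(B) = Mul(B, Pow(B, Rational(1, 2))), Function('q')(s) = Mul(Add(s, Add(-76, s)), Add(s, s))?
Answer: Add(13932, Mul(-1029, Pow(3, Rational(1, 2)))) ≈ 12150.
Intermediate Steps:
Function('q')(s) = Mul(2, s, Add(-76, Mul(2, s))) (Function('q')(s) = Mul(Add(-76, Mul(2, s)), Mul(2, s)) = Mul(2, s, Add(-76, Mul(2, s))))
Function('a')(B) = Pow(B, Rational(3, 2))
Add(Function('q')(81), Mul(-1, Function('a')(147))) = Add(Mul(4, 81, Add(-38, 81)), Mul(-1, Pow(147, Rational(3, 2)))) = Add(Mul(4, 81, 43), Mul(-1, Mul(1029, Pow(3, Rational(1, 2))))) = Add(13932, Mul(-1029, Pow(3, Rational(1, 2))))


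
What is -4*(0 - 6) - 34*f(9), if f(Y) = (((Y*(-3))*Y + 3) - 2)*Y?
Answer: 74076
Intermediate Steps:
f(Y) = Y*(1 - 3*Y**2) (f(Y) = (((-3*Y)*Y + 3) - 2)*Y = ((-3*Y**2 + 3) - 2)*Y = ((3 - 3*Y**2) - 2)*Y = (1 - 3*Y**2)*Y = Y*(1 - 3*Y**2))
-4*(0 - 6) - 34*f(9) = -4*(0 - 6) - 34*(9 - 3*9**3) = -4*(-6) - 34*(9 - 3*729) = 24 - 34*(9 - 2187) = 24 - 34*(-2178) = 24 + 74052 = 74076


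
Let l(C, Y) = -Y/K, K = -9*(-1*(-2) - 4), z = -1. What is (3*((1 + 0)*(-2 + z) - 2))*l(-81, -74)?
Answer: -185/3 ≈ -61.667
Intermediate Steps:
K = 18 (K = -9*(2 - 4) = -9*(-2) = 18)
l(C, Y) = -Y/18
(3*((1 + 0)*(-2 + z) - 2))*l(-81, -74) = (3*((1 + 0)*(-2 - 1) - 2))*(-1/18*(-74)) = (3*(1*(-3) - 2))*(37/9) = (3*(-3 - 2))*(37/9) = (3*(-5))*(37/9) = -15*37/9 = -185/3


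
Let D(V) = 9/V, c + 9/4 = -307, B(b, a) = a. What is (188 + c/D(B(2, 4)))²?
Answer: 207025/81 ≈ 2555.9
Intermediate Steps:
c = -1237/4 (c = -9/4 - 307 = -1237/4 ≈ -309.25)
(188 + c/D(B(2, 4)))² = (188 - 1237/(4*(9/4)))² = (188 - 1237/(4*(9*(¼))))² = (188 - 1237/(4*9/4))² = (188 - 1237/4*4/9)² = (188 - 1237/9)² = (455/9)² = 207025/81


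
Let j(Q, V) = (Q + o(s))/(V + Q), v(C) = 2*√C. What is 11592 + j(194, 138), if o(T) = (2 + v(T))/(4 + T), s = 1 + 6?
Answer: 10584030/913 + √7/1826 ≈ 11593.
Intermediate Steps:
s = 7
o(T) = (2 + 2*√T)/(4 + T)
j(Q, V) = (2/11 + Q + 2*√7/11)/(Q + V) (j(Q, V) = (Q + 2*(1 + √7)/(4 + 7))/(V + Q) = (Q + 2*(1 + √7)/11)/(Q + V) = (Q + 2*(1/11)*(1 + √7))/(Q + V) = (Q + (2/11 + 2*√7/11))/(Q + V) = (2/11 + Q + 2*√7/11)/(Q + V))
11592 + j(194, 138) = 11592 + (2/11 + 194 + 2*√7/11)/(194 + 138) = 11592 + (2136/11 + 2*√7/11)/332 = 11592 + (534/913 + √7/1826) = 10584030/913 + √7/1826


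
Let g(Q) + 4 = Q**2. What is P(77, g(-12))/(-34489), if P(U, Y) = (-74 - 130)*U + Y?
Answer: 2224/4927 ≈ 0.45139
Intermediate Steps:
g(Q) = -4 + Q**2
P(U, Y) = Y - 204*U (P(U, Y) = -204*U + Y = Y - 204*U)
P(77, g(-12))/(-34489) = ((-4 + (-12)**2) - 204*77)/(-34489) = ((-4 + 144) - 15708)*(-1/34489) = (140 - 15708)*(-1/34489) = -15568*(-1/34489) = 2224/4927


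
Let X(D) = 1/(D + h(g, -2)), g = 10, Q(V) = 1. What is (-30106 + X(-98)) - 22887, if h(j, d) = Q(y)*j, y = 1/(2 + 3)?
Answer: -4663385/88 ≈ -52993.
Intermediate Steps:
y = 1/5 ≈ 0.20000
h(j, d) = j (h(j, d) = 1*j = j)
X(D) = 1/(10 + D) (X(D) = 1/(D + 10) = 1/(10 + D))
(-30106 + X(-98)) - 22887 = (-30106 + 1/(10 - 98)) - 22887 = (-30106 + 1/(-88)) - 22887 = (-30106 - 1/88) - 22887 = -2649329/88 - 22887 = -4663385/88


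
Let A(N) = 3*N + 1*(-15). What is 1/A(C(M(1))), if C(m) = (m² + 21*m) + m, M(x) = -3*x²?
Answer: -1/186 ≈ -0.0053763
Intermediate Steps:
C(m) = m² + 22*m
A(N) = -15 + 3*N (A(N) = 3*N - 15 = -15 + 3*N)
1/A(C(M(1))) = 1/(-15 + 3*((-3*1²)*(22 - 3*1²))) = 1/(-15 + 3*((-3*1)*(22 - 3*1))) = 1/(-15 + 3*(-3*(22 - 3))) = 1/(-15 + 3*(-3*19)) = 1/(-15 + 3*(-57)) = 1/(-15 - 171) = 1/(-186) = -1/186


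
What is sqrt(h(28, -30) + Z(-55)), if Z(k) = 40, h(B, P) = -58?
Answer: 3*I*sqrt(2) ≈ 4.2426*I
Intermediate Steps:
sqrt(h(28, -30) + Z(-55)) = sqrt(-58 + 40) = sqrt(-18) = 3*I*sqrt(2)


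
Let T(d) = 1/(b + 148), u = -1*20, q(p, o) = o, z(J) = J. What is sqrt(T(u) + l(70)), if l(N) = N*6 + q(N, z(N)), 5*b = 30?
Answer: sqrt(11620994)/154 ≈ 22.136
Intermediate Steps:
b = 6 (b = (1/5)*30 = 6)
u = -20
T(d) = 1/154 (T(d) = 1/(6 + 148) = 1/154)
l(N) = 7*N (l(N) = N*6 + N = 6*N + N = 7*N)
sqrt(T(u) + l(70)) = sqrt(1/154 + 7*70) = sqrt(1/154 + 490) = sqrt(75461/154) = sqrt(11620994)/154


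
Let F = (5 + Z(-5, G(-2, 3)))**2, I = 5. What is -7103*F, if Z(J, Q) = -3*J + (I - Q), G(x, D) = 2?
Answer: -3757487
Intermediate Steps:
Z(J, Q) = 5 - Q - 3*J (Z(J, Q) = -3*J + (5 - Q) = 5 - Q - 3*J)
F = 529 (F = (5 + (5 - 1*2 - 3*(-5)))**2 = (5 + (5 - 2 + 15))**2 = (5 + 18)**2 = 23**2 = 529)
-7103*F = -7103*529 = -3757487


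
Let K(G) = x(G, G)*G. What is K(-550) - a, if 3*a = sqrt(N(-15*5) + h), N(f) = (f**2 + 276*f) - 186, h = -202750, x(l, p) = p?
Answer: 302500 - I*sqrt(218011)/3 ≈ 3.025e+5 - 155.64*I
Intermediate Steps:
K(G) = G**2 (K(G) = G*G = G**2)
N(f) = -186 + f**2 + 276*f
a = I*sqrt(218011)/3 (a = sqrt((-186 + (-15*5)**2 + 276*(-15*5)) - 202750)/3 = sqrt((-186 + (-75)**2 + 276*(-75)) - 202750)/3 = sqrt((-186 + 5625 - 20700) - 202750)/3 = sqrt(-15261 - 202750)/3 = sqrt(-218011)/3 = (I*sqrt(218011))/3 = I*sqrt(218011)/3 ≈ 155.64*I)
K(-550) - a = (-550)**2 - I*sqrt(218011)/3 = 302500 - I*sqrt(218011)/3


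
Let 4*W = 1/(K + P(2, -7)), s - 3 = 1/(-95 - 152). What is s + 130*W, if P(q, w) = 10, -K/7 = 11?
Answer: 83105/33098 ≈ 2.5109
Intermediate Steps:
K = -77 (K = -7*11 = -77)
s = 740/247 (s = 3 + 1/(-95 - 152) = 3 + 1/(-247) = 3 - 1/247 = 740/247 ≈ 2.9960)
W = -1/268 (W = 1/(4*(-77 + 10)) = (¼)/(-67) = (¼)*(-1/67) = -1/268 ≈ -0.0037313)
s + 130*W = 740/247 + 130*(-1/268) = 740/247 - 65/134 = 83105/33098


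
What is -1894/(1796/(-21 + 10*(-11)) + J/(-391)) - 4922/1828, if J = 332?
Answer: 21708564007/170398848 ≈ 127.40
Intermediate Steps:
-1894/(1796/(-21 + 10*(-11)) + J/(-391)) - 4922/1828 = -1894/(1796/(-21 + 10*(-11)) + 332/(-391)) - 4922/1828 = -1894/(1796/(-21 - 110) + 332*(-1/391)) - 4922*1/1828 = -1894/(1796/(-131) - 332/391) - 2461/914 = -1894/(1796*(-1/131) - 332/391) - 2461/914 = -1894/(-1796/131 - 332/391) - 2461/914 = -1894/(-745728/51221) - 2461/914 = -1894*(-51221/745728) - 2461/914 = 48506287/372864 - 2461/914 = 21708564007/170398848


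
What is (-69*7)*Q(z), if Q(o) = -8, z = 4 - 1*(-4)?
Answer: 3864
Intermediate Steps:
z = 8 (z = 4 + 4 = 8)
(-69*7)*Q(z) = -69*7*(-8) = -483*(-8) = 3864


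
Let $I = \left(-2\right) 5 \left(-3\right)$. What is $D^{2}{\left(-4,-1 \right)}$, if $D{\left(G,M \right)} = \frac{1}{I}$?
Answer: $\frac{1}{900} \approx 0.0011111$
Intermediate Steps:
$I = 30$ ($I = \left(-10\right) \left(-3\right) = 30$)
$D{\left(G,M \right)} = \frac{1}{30}$
$D^{2}{\left(-4,-1 \right)} = \left(\frac{1}{30}\right)^{2} = \frac{1}{900}$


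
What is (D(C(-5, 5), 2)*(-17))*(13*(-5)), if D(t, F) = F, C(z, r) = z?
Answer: 2210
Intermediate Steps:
(D(C(-5, 5), 2)*(-17))*(13*(-5)) = (2*(-17))*(13*(-5)) = -34*(-65) = 2210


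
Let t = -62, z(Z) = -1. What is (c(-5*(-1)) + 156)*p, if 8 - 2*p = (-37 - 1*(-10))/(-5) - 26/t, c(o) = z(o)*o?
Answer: 25519/155 ≈ 164.64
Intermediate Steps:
c(o) = -o
p = 169/155 (p = 4 - ((-37 - 1*(-10))/(-5) - 26/(-62))/2 = 4 - ((-37 + 10)*(-1/5) - 26*(-1/62))/2 = 4 - (-27*(-1/5) + 13/31)/2 = 4 - (27/5 + 13/31)/2 = 4 - 1/2*902/155 = 4 - 451/155 = 169/155 ≈ 1.0903)
(c(-5*(-1)) + 156)*p = (-(-5)*(-1) + 156)*(169/155) = (-1*5 + 156)*(169/155) = (-5 + 156)*(169/155) = 151*(169/155) = 25519/155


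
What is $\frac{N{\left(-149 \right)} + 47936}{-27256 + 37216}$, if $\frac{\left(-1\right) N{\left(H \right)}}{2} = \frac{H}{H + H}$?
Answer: $\frac{9587}{1992} \approx 4.8128$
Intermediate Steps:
$N{\left(H \right)} = -1$ ($N{\left(H \right)} = - 2 \frac{H}{H + H} = - 2 \frac{H}{2 H} = - 2 \frac{1}{2 H} H = \left(-2\right) \frac{1}{2} = -1$)
$\frac{N{\left(-149 \right)} + 47936}{-27256 + 37216} = \frac{-1 + 47936}{-27256 + 37216} = \frac{47935}{9960} = 47935 \cdot \frac{1}{9960} = \frac{9587}{1992}$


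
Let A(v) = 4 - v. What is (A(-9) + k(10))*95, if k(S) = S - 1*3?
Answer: 1900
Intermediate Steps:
k(S) = -3 + S (k(S) = S - 3 = -3 + S)
(A(-9) + k(10))*95 = ((4 - 1*(-9)) + (-3 + 10))*95 = ((4 + 9) + 7)*95 = (13 + 7)*95 = 20*95 = 1900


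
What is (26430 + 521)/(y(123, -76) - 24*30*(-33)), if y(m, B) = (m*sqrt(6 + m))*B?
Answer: -1482305/24787363 - 20994829*sqrt(129)/892345068 ≈ -0.32702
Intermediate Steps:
y(m, B) = B*m*sqrt(6 + m)
(26430 + 521)/(y(123, -76) - 24*30*(-33)) = (26430 + 521)/(-76*123*sqrt(6 + 123) - 24*30*(-33)) = 26951/(-76*123*sqrt(129) - 720*(-33)) = 26951/(-9348*sqrt(129) + 23760) = 26951/(23760 - 9348*sqrt(129))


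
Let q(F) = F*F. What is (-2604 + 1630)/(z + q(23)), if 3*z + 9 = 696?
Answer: -487/379 ≈ -1.2850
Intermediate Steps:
z = 229 (z = -3 + (⅓)*696 = -3 + 232 = 229)
q(F) = F²
(-2604 + 1630)/(z + q(23)) = (-2604 + 1630)/(229 + 23²) = -974/(229 + 529) = -974/758 = -974*1/758 = -487/379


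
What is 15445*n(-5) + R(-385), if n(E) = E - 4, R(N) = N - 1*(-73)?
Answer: -139317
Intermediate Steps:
R(N) = 73 + N (R(N) = N + 73 = 73 + N)
n(E) = -4 + E
15445*n(-5) + R(-385) = 15445*(-4 - 5) + (73 - 385) = 15445*(-9) - 312 = -139005 - 312 = -139317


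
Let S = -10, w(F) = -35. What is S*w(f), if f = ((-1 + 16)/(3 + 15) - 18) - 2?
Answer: 350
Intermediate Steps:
f = -115/6 (f = (15/18 - 18) - 2 = (15*(1/18) - 18) - 2 = (⅚ - 18) - 2 = -103/6 - 2 = -115/6 ≈ -19.167)
S*w(f) = -10*(-35) = 350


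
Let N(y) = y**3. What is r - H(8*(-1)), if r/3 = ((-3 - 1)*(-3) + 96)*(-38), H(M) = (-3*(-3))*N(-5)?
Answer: -11187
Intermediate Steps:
H(M) = -1125 (H(M) = -3*(-3)*(-5)**3 = 9*(-125) = -1125)
r = -12312 (r = 3*(((-3 - 1)*(-3) + 96)*(-38)) = 3*((-4*(-3) + 96)*(-38)) = 3*((12 + 96)*(-38)) = 3*(108*(-38)) = 3*(-4104) = -12312)
r - H(8*(-1)) = -12312 - 1*(-1125) = -12312 + 1125 = -11187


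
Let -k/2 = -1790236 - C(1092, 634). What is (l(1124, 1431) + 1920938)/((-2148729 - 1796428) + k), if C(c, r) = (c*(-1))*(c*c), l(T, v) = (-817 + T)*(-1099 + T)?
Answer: -1928613/2604706061 ≈ -0.00074043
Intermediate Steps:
l(T, v) = (-1099 + T)*(-817 + T)
C(c, r) = -c**3 (C(c, r) = (-c)*c**2 = -c**3)
k = -2600760904 (k = -2*(-1790236 - (-1)*1092**3) = -2*(-1790236 - (-1)*1302170688) = -2*(-1790236 - 1*(-1302170688)) = -2*(-1790236 + 1302170688) = -2*1300380452 = -2600760904)
(l(1124, 1431) + 1920938)/((-2148729 - 1796428) + k) = ((897883 + 1124**2 - 1916*1124) + 1920938)/((-2148729 - 1796428) - 2600760904) = ((897883 + 1263376 - 2153584) + 1920938)/(-3945157 - 2600760904) = (7675 + 1920938)/(-2604706061) = 1928613*(-1/2604706061) = -1928613/2604706061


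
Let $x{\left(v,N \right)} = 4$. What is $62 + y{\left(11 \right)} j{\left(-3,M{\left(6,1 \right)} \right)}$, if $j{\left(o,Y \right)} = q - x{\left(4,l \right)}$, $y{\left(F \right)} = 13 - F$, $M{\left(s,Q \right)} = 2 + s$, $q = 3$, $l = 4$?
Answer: $60$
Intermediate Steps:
$j{\left(o,Y \right)} = -1$ ($j{\left(o,Y \right)} = 3 - 4 = -1$)
$62 + y{\left(11 \right)} j{\left(-3,M{\left(6,1 \right)} \right)} = 62 + \left(13 - 11\right) \left(-1\right) = 62 + 2 \left(-1\right) = 62 - 2 = 60$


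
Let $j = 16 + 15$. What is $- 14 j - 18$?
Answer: $-452$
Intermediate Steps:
$j = 31$
$- 14 j - 18 = \left(-14\right) 31 - 18 = -434 - 18 = -452$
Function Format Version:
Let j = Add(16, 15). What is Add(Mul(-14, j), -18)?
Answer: -452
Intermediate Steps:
j = 31
Add(Mul(-14, j), -18) = Add(Mul(-14, 31), -18) = Add(-434, -18) = -452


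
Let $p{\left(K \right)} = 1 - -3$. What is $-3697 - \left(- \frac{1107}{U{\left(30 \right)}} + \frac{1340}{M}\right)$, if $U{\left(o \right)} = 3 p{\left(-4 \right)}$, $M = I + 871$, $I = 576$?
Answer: $- \frac{20869653}{5788} \approx -3605.7$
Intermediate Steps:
$p{\left(K \right)} = 4$ ($p{\left(K \right)} = 1 + 3 = 4$)
$M = 1447$ ($M = 576 + 871 = 1447$)
$U{\left(o \right)} = 12$ ($U{\left(o \right)} = 3 \cdot 4 = 12$)
$-3697 - \left(- \frac{1107}{U{\left(30 \right)}} + \frac{1340}{M}\right) = -3697 - \left(- \frac{1107}{12} + \frac{1340}{1447}\right) = -3697 - \left(\left(-1107\right) \frac{1}{12} + 1340 \cdot \frac{1}{1447}\right) = -3697 - \left(- \frac{369}{4} + \frac{1340}{1447}\right) = -3697 - - \frac{528583}{5788} = -3697 + \frac{528583}{5788} = - \frac{20869653}{5788}$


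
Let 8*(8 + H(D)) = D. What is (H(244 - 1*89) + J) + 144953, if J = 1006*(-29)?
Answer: 926323/8 ≈ 1.1579e+5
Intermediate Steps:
H(D) = -8 + D/8
J = -29174
(H(244 - 1*89) + J) + 144953 = ((-8 + (244 - 1*89)/8) - 29174) + 144953 = ((-8 + (244 - 89)/8) - 29174) + 144953 = ((-8 + (⅛)*155) - 29174) + 144953 = ((-8 + 155/8) - 29174) + 144953 = (91/8 - 29174) + 144953 = -233301/8 + 144953 = 926323/8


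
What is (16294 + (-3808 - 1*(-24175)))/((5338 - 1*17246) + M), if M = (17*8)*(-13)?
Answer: -36661/13676 ≈ -2.6807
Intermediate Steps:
M = -1768 (M = 136*(-13) = -1768)
(16294 + (-3808 - 1*(-24175)))/((5338 - 1*17246) + M) = (16294 + (-3808 - 1*(-24175)))/((5338 - 1*17246) - 1768) = (16294 + (-3808 + 24175))/((5338 - 17246) - 1768) = (16294 + 20367)/(-11908 - 1768) = 36661/(-13676) = 36661*(-1/13676) = -36661/13676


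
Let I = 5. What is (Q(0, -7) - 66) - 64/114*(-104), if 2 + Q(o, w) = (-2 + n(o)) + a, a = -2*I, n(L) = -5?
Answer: -1517/57 ≈ -26.614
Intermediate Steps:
a = -10 (a = -2*5 = -10)
Q(o, w) = -19 (Q(o, w) = -2 + ((-2 - 5) - 10) = -2 + (-7 - 10) = -2 - 17 = -19)
(Q(0, -7) - 66) - 64/114*(-104) = (-19 - 66) - 64/114*(-104) = -85 - 64*1/114*(-104) = -85 - 32/57*(-104) = -85 + 3328/57 = -1517/57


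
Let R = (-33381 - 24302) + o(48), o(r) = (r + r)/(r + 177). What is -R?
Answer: 4326193/75 ≈ 57683.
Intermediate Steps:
o(r) = 2*r/(177 + r) (o(r) = (2*r)/(177 + r) = 2*r/(177 + r))
R = -4326193/75 (R = (-33381 - 24302) + 2*48/(177 + 48) = -57683 + 2*48/225 = -57683 + 2*48*(1/225) = -57683 + 32/75 = -4326193/75 ≈ -57683.)
-R = -1*(-4326193/75) = 4326193/75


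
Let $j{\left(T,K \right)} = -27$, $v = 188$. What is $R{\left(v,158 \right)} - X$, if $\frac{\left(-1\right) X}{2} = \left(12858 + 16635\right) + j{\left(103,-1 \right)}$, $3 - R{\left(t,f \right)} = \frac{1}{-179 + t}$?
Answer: $\frac{530414}{9} \approx 58935.0$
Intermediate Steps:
$R{\left(t,f \right)} = 3 - \frac{1}{-179 + t}$
$X = -58932$ ($X = - 2 \left(\left(12858 + 16635\right) - 27\right) = - 2 \left(29493 - 27\right) = \left(-2\right) 29466 = -58932$)
$R{\left(v,158 \right)} - X = \frac{-538 + 3 \cdot 188}{-179 + 188} - -58932 = \frac{-538 + 564}{9} + 58932 = \frac{1}{9} \cdot 26 + 58932 = \frac{26}{9} + 58932 = \frac{530414}{9}$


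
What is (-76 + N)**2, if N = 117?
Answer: 1681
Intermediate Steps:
(-76 + N)**2 = (-76 + 117)**2 = 41**2 = 1681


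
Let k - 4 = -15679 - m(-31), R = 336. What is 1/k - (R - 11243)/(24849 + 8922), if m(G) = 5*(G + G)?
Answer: 167552284/518891415 ≈ 0.32290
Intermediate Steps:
m(G) = 10*G (m(G) = 5*(2*G) = 10*G)
k = -15365 (k = 4 + (-15679 - 10*(-31)) = 4 + (-15679 - 1*(-310)) = 4 + (-15679 + 310) = 4 - 15369 = -15365)
1/k - (R - 11243)/(24849 + 8922) = 1/(-15365) - (336 - 11243)/(24849 + 8922) = -1/15365 - (-10907)/33771 = -1/15365 - 1*(-10907/33771) = -1/15365 + 10907/33771 = 167552284/518891415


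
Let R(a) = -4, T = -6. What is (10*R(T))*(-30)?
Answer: 1200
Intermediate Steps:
(10*R(T))*(-30) = (10*(-4))*(-30) = -40*(-30) = 1200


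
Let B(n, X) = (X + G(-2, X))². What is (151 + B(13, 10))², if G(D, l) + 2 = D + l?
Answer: 165649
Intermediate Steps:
G(D, l) = -2 + D + l (G(D, l) = -2 + (D + l) = -2 + D + l)
B(n, X) = (-4 + 2*X)² (B(n, X) = (X + (-2 - 2 + X))² = (X + (-4 + X))² = (-4 + 2*X)²)
(151 + B(13, 10))² = (151 + 4*(-2 + 10)²)² = (151 + 4*8²)² = (151 + 4*64)² = (151 + 256)² = 407² = 165649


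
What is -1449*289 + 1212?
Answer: -417549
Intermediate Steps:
-1449*289 + 1212 = -418761 + 1212 = -417549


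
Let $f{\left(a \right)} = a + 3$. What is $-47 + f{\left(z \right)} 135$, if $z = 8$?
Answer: $1438$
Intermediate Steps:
$f{\left(a \right)} = 3 + a$
$-47 + f{\left(z \right)} 135 = -47 + \left(3 + 8\right) 135 = -47 + 11 \cdot 135 = -47 + 1485 = 1438$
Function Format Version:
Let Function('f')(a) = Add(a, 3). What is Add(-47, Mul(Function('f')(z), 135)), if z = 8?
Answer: 1438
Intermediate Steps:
Function('f')(a) = Add(3, a)
Add(-47, Mul(Function('f')(z), 135)) = Add(-47, Mul(Add(3, 8), 135)) = Add(-47, Mul(11, 135)) = Add(-47, 1485) = 1438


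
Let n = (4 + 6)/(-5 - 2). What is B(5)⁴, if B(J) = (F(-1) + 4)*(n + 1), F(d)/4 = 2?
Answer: 1679616/2401 ≈ 699.55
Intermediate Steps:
n = -10/7 (n = 10/(-7) = 10*(-⅐) = -10/7 ≈ -1.4286)
F(d) = 8 (F(d) = 4*2 = 8)
B(J) = -36/7 (B(J) = (8 + 4)*(-10/7 + 1) = 12*(-3/7) = -36/7)
B(5)⁴ = (-36/7)⁴ = 1679616/2401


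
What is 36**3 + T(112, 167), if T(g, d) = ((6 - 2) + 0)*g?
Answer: 47104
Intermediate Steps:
T(g, d) = 4*g (T(g, d) = (4 + 0)*g = 4*g)
36**3 + T(112, 167) = 36**3 + 4*112 = 46656 + 448 = 47104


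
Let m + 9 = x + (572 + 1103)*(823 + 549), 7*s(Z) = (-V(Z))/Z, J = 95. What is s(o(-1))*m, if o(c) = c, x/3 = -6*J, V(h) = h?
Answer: -2296381/7 ≈ -3.2805e+5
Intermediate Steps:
x = -1710 (x = 3*(-6*95) = 3*(-570) = -1710)
s(Z) = -⅐ (s(Z) = ((-Z)/Z)/7 = (⅐)*(-1) = -⅐)
m = 2296381 (m = -9 + (-1710 + (572 + 1103)*(823 + 549)) = -9 + (-1710 + 1675*1372) = -9 + (-1710 + 2298100) = -9 + 2296390 = 2296381)
s(o(-1))*m = -⅐*2296381 = -2296381/7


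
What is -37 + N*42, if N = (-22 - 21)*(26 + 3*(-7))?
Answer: -9067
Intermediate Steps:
N = -215 (N = -43*(26 - 21) = -43*5 = -215)
-37 + N*42 = -37 - 215*42 = -37 - 9030 = -9067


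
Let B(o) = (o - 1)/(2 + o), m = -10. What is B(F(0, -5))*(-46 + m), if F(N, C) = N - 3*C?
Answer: -784/17 ≈ -46.118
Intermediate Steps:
B(o) = (-1 + o)/(2 + o)
B(F(0, -5))*(-46 + m) = ((-1 + (0 - 3*(-5)))/(2 + (0 - 3*(-5))))*(-46 - 10) = ((-1 + (0 + 15))/(2 + (0 + 15)))*(-56) = ((-1 + 15)/(2 + 15))*(-56) = (14/17)*(-56) = -784/17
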